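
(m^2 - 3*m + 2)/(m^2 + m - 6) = (m - 1)/(m + 3)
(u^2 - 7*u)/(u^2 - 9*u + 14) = u/(u - 2)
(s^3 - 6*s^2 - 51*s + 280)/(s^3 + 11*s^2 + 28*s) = (s^2 - 13*s + 40)/(s*(s + 4))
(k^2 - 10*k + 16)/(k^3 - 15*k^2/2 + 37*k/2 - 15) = 2*(k - 8)/(2*k^2 - 11*k + 15)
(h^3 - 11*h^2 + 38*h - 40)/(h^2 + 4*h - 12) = (h^2 - 9*h + 20)/(h + 6)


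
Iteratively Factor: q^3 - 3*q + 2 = (q + 2)*(q^2 - 2*q + 1) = (q - 1)*(q + 2)*(q - 1)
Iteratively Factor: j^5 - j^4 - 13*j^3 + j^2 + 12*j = (j)*(j^4 - j^3 - 13*j^2 + j + 12) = j*(j - 4)*(j^3 + 3*j^2 - j - 3) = j*(j - 4)*(j + 1)*(j^2 + 2*j - 3) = j*(j - 4)*(j + 1)*(j + 3)*(j - 1)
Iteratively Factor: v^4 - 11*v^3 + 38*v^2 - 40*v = (v - 5)*(v^3 - 6*v^2 + 8*v) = (v - 5)*(v - 4)*(v^2 - 2*v) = v*(v - 5)*(v - 4)*(v - 2)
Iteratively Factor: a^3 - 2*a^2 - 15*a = (a)*(a^2 - 2*a - 15) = a*(a + 3)*(a - 5)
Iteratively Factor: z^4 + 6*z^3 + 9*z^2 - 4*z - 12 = (z + 2)*(z^3 + 4*z^2 + z - 6) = (z - 1)*(z + 2)*(z^2 + 5*z + 6) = (z - 1)*(z + 2)^2*(z + 3)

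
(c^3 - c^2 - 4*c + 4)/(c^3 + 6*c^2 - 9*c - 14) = (c^2 + c - 2)/(c^2 + 8*c + 7)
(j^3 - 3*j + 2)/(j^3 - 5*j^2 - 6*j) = (-j^3 + 3*j - 2)/(j*(-j^2 + 5*j + 6))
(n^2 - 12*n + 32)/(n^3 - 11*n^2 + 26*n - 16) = (n - 4)/(n^2 - 3*n + 2)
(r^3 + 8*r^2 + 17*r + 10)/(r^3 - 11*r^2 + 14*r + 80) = (r^2 + 6*r + 5)/(r^2 - 13*r + 40)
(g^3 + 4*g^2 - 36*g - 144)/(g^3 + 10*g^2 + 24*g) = (g - 6)/g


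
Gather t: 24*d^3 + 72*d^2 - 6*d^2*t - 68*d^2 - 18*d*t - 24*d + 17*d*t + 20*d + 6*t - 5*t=24*d^3 + 4*d^2 - 4*d + t*(-6*d^2 - d + 1)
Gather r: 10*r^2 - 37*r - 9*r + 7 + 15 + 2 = 10*r^2 - 46*r + 24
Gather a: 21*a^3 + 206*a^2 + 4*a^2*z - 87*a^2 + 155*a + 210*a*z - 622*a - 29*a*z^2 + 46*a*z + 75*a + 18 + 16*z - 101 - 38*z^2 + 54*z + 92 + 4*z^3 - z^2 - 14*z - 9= 21*a^3 + a^2*(4*z + 119) + a*(-29*z^2 + 256*z - 392) + 4*z^3 - 39*z^2 + 56*z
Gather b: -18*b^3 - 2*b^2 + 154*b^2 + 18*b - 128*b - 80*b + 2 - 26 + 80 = -18*b^3 + 152*b^2 - 190*b + 56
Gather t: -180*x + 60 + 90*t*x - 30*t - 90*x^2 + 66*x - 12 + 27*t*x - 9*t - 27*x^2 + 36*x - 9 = t*(117*x - 39) - 117*x^2 - 78*x + 39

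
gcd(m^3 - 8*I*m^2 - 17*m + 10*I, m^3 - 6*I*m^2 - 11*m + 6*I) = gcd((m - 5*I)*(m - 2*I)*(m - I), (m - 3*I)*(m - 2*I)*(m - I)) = m^2 - 3*I*m - 2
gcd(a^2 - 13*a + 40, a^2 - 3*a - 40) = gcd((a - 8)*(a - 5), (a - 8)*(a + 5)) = a - 8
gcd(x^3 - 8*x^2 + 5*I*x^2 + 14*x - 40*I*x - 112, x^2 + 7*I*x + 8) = 1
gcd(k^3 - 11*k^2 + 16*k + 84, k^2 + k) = 1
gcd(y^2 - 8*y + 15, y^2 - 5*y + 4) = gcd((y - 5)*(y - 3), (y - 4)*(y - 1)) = 1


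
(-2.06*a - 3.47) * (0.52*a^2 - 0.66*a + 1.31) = -1.0712*a^3 - 0.4448*a^2 - 0.4084*a - 4.5457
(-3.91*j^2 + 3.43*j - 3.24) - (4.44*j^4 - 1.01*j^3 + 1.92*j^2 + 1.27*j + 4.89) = -4.44*j^4 + 1.01*j^3 - 5.83*j^2 + 2.16*j - 8.13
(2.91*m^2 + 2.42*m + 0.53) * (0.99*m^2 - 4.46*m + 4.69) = 2.8809*m^4 - 10.5828*m^3 + 3.3794*m^2 + 8.986*m + 2.4857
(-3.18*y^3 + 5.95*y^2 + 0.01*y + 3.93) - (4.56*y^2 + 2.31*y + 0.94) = -3.18*y^3 + 1.39*y^2 - 2.3*y + 2.99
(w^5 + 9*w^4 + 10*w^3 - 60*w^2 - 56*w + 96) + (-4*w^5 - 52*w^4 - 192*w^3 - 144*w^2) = -3*w^5 - 43*w^4 - 182*w^3 - 204*w^2 - 56*w + 96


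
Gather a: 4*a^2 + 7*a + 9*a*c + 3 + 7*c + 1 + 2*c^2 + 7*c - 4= 4*a^2 + a*(9*c + 7) + 2*c^2 + 14*c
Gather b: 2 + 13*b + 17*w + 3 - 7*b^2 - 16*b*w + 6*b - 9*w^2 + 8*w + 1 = -7*b^2 + b*(19 - 16*w) - 9*w^2 + 25*w + 6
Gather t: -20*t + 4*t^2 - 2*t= 4*t^2 - 22*t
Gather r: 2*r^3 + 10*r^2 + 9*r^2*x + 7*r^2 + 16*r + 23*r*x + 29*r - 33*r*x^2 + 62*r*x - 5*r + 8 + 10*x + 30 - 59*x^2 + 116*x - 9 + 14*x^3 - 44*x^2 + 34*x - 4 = 2*r^3 + r^2*(9*x + 17) + r*(-33*x^2 + 85*x + 40) + 14*x^3 - 103*x^2 + 160*x + 25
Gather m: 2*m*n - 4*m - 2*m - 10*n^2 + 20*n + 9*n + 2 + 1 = m*(2*n - 6) - 10*n^2 + 29*n + 3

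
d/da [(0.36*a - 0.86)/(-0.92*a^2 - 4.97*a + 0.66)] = (0.3312*a^2 - 1.5824*a - 4.0366)/(0.8464*a^4 + 9.1448*a^3 + 23.4865*a^2 - 6.5604*a + 0.4356)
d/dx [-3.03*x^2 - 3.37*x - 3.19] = -6.06*x - 3.37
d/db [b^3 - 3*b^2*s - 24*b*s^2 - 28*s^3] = 3*b^2 - 6*b*s - 24*s^2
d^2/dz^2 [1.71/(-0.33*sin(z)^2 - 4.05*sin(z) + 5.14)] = (0.744876*sin(z)^4 + 6.856245*sin(z)^3 + 38.532969*sin(z)^2 + 21.88458*sin(z) - 61.897554)/(0.33*sin(z)^2 + 4.05*sin(z) - 5.14)^3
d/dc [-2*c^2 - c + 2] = -4*c - 1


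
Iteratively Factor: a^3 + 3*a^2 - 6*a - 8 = (a - 2)*(a^2 + 5*a + 4) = (a - 2)*(a + 4)*(a + 1)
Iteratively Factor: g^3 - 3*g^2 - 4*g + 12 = (g + 2)*(g^2 - 5*g + 6) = (g - 3)*(g + 2)*(g - 2)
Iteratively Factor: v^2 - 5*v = (v - 5)*(v)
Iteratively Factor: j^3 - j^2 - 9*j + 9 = (j - 1)*(j^2 - 9) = (j - 3)*(j - 1)*(j + 3)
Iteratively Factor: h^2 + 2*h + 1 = (h + 1)*(h + 1)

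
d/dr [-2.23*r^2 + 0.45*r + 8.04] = 0.45 - 4.46*r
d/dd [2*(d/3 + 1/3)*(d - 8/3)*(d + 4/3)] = 2*d^2 - 4*d/9 - 88/27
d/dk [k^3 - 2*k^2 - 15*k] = 3*k^2 - 4*k - 15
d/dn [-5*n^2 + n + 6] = 1 - 10*n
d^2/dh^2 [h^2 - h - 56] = 2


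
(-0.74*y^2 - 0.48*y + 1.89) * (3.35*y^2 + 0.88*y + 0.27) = -2.479*y^4 - 2.2592*y^3 + 5.7093*y^2 + 1.5336*y + 0.5103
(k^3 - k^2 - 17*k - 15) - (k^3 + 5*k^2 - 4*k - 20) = -6*k^2 - 13*k + 5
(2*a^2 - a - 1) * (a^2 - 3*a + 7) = 2*a^4 - 7*a^3 + 16*a^2 - 4*a - 7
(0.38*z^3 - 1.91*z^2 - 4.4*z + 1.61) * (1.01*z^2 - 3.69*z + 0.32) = 0.3838*z^5 - 3.3313*z^4 + 2.7255*z^3 + 17.2509*z^2 - 7.3489*z + 0.5152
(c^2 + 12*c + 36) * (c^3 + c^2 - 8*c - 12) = c^5 + 13*c^4 + 40*c^3 - 72*c^2 - 432*c - 432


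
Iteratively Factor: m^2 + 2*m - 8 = (m - 2)*(m + 4)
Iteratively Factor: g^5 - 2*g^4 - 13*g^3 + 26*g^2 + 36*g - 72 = (g - 2)*(g^4 - 13*g^2 + 36) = (g - 2)*(g + 2)*(g^3 - 2*g^2 - 9*g + 18) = (g - 2)*(g + 2)*(g + 3)*(g^2 - 5*g + 6) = (g - 3)*(g - 2)*(g + 2)*(g + 3)*(g - 2)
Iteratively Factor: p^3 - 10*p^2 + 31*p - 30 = (p - 5)*(p^2 - 5*p + 6) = (p - 5)*(p - 2)*(p - 3)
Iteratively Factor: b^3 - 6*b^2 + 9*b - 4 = (b - 4)*(b^2 - 2*b + 1) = (b - 4)*(b - 1)*(b - 1)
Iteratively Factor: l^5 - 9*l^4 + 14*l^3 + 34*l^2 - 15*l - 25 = (l + 1)*(l^4 - 10*l^3 + 24*l^2 + 10*l - 25) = (l - 5)*(l + 1)*(l^3 - 5*l^2 - l + 5) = (l - 5)^2*(l + 1)*(l^2 - 1) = (l - 5)^2*(l + 1)^2*(l - 1)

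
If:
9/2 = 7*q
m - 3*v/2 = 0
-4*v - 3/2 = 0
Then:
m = -9/16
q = 9/14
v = -3/8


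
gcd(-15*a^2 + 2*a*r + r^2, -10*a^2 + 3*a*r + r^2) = 5*a + r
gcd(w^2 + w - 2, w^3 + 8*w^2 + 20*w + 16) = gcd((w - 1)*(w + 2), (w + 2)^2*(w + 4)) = w + 2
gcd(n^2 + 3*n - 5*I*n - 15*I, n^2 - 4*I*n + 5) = n - 5*I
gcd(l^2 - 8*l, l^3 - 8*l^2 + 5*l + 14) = 1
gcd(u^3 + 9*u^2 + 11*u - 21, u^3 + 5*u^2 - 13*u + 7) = u^2 + 6*u - 7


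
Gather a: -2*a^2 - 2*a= -2*a^2 - 2*a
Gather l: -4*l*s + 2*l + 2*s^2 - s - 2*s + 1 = l*(2 - 4*s) + 2*s^2 - 3*s + 1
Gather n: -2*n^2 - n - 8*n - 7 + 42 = -2*n^2 - 9*n + 35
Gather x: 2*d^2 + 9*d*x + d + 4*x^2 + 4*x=2*d^2 + d + 4*x^2 + x*(9*d + 4)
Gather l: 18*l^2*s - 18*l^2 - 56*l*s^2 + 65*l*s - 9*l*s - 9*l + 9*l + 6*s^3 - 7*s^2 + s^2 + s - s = l^2*(18*s - 18) + l*(-56*s^2 + 56*s) + 6*s^3 - 6*s^2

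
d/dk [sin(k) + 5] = cos(k)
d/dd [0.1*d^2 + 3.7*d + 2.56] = 0.2*d + 3.7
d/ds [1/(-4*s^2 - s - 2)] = (8*s + 1)/(4*s^2 + s + 2)^2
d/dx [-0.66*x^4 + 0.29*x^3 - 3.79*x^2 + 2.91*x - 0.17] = -2.64*x^3 + 0.87*x^2 - 7.58*x + 2.91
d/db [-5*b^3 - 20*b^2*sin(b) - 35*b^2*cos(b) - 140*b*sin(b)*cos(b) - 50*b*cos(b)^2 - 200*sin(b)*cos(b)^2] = 35*b^2*sin(b) - 20*b^2*cos(b) - 15*b^2 - 40*b*sin(b) + 50*b*sin(2*b) - 70*b*cos(b) - 140*b*cos(2*b) - 70*sin(2*b) - 50*cos(b) - 25*cos(2*b) - 150*cos(3*b) - 25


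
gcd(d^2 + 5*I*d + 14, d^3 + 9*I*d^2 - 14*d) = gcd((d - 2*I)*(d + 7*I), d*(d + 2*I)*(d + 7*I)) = d + 7*I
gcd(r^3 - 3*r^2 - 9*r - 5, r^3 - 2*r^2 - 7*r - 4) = r^2 + 2*r + 1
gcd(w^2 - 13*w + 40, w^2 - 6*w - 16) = w - 8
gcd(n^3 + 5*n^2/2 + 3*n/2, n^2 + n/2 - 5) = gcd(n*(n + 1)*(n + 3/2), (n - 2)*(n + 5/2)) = 1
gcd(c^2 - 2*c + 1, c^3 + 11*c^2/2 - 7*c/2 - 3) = c - 1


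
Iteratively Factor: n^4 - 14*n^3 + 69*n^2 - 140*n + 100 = (n - 5)*(n^3 - 9*n^2 + 24*n - 20) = (n - 5)*(n - 2)*(n^2 - 7*n + 10) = (n - 5)*(n - 2)^2*(n - 5)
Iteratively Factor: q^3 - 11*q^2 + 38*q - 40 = (q - 5)*(q^2 - 6*q + 8) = (q - 5)*(q - 2)*(q - 4)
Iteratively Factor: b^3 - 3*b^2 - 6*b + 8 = (b - 1)*(b^2 - 2*b - 8) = (b - 1)*(b + 2)*(b - 4)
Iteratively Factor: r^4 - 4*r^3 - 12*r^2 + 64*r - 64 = (r - 2)*(r^3 - 2*r^2 - 16*r + 32) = (r - 2)^2*(r^2 - 16) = (r - 2)^2*(r + 4)*(r - 4)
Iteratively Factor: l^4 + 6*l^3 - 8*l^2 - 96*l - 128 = (l + 2)*(l^3 + 4*l^2 - 16*l - 64) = (l - 4)*(l + 2)*(l^2 + 8*l + 16) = (l - 4)*(l + 2)*(l + 4)*(l + 4)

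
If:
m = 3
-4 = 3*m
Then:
No Solution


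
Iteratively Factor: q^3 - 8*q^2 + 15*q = (q - 3)*(q^2 - 5*q) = (q - 5)*(q - 3)*(q)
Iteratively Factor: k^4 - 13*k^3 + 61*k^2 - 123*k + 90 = (k - 5)*(k^3 - 8*k^2 + 21*k - 18) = (k - 5)*(k - 3)*(k^2 - 5*k + 6) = (k - 5)*(k - 3)^2*(k - 2)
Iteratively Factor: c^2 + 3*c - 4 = (c - 1)*(c + 4)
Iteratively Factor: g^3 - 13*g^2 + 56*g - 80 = (g - 5)*(g^2 - 8*g + 16) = (g - 5)*(g - 4)*(g - 4)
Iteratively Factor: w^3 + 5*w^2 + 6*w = (w + 3)*(w^2 + 2*w) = w*(w + 3)*(w + 2)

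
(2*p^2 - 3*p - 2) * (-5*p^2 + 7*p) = -10*p^4 + 29*p^3 - 11*p^2 - 14*p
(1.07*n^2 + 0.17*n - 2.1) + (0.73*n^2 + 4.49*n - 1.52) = 1.8*n^2 + 4.66*n - 3.62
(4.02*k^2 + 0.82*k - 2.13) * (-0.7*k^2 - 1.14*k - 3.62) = -2.814*k^4 - 5.1568*k^3 - 13.9962*k^2 - 0.5402*k + 7.7106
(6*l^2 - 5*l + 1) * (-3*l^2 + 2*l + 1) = -18*l^4 + 27*l^3 - 7*l^2 - 3*l + 1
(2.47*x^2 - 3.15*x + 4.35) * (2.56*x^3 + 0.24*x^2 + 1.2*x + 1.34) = 6.3232*x^5 - 7.4712*x^4 + 13.344*x^3 + 0.573800000000001*x^2 + 0.999*x + 5.829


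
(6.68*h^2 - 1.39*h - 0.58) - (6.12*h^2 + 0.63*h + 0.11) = 0.56*h^2 - 2.02*h - 0.69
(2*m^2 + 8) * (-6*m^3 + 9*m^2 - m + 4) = -12*m^5 + 18*m^4 - 50*m^3 + 80*m^2 - 8*m + 32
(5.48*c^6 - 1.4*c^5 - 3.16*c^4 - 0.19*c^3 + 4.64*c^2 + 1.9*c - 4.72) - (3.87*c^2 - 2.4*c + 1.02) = 5.48*c^6 - 1.4*c^5 - 3.16*c^4 - 0.19*c^3 + 0.77*c^2 + 4.3*c - 5.74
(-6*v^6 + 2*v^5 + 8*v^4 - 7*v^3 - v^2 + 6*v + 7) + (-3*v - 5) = -6*v^6 + 2*v^5 + 8*v^4 - 7*v^3 - v^2 + 3*v + 2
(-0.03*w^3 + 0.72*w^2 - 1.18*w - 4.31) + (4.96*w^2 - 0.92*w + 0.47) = -0.03*w^3 + 5.68*w^2 - 2.1*w - 3.84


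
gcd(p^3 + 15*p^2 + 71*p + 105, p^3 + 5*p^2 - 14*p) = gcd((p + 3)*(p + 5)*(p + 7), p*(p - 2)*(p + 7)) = p + 7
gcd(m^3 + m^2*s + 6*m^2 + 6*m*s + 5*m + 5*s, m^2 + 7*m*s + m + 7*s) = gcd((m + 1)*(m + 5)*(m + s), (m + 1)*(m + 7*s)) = m + 1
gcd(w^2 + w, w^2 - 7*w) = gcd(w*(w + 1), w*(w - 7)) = w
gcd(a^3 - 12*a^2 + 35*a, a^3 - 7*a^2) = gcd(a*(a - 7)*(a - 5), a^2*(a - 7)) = a^2 - 7*a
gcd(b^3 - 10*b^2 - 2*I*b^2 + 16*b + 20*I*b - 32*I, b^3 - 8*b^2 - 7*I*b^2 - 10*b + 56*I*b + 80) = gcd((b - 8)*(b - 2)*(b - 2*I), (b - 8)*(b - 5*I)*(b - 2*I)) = b^2 + b*(-8 - 2*I) + 16*I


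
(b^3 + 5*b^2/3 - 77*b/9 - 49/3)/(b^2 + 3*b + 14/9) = (3*b^2 - 2*b - 21)/(3*b + 2)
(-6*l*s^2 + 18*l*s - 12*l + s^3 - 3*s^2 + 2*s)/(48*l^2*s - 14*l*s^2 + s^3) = (s^2 - 3*s + 2)/(s*(-8*l + s))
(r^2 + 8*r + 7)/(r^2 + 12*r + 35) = (r + 1)/(r + 5)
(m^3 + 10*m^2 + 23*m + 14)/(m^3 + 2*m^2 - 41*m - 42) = (m + 2)/(m - 6)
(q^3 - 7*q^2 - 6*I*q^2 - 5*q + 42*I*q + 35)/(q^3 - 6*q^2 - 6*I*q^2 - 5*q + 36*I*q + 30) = (q - 7)/(q - 6)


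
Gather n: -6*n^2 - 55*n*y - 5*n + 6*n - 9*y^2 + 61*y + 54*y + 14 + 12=-6*n^2 + n*(1 - 55*y) - 9*y^2 + 115*y + 26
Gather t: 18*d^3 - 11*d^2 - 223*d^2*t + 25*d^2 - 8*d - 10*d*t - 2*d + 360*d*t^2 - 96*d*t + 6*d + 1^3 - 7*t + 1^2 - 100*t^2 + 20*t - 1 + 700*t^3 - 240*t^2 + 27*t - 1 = 18*d^3 + 14*d^2 - 4*d + 700*t^3 + t^2*(360*d - 340) + t*(-223*d^2 - 106*d + 40)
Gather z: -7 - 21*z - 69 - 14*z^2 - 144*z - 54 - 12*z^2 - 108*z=-26*z^2 - 273*z - 130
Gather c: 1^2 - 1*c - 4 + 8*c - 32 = 7*c - 35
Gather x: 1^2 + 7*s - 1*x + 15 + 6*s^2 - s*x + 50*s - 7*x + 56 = 6*s^2 + 57*s + x*(-s - 8) + 72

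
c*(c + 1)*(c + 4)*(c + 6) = c^4 + 11*c^3 + 34*c^2 + 24*c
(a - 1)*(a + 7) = a^2 + 6*a - 7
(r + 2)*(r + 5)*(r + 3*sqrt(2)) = r^3 + 3*sqrt(2)*r^2 + 7*r^2 + 10*r + 21*sqrt(2)*r + 30*sqrt(2)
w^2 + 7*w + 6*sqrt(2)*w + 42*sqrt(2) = (w + 7)*(w + 6*sqrt(2))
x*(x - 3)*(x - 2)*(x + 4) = x^4 - x^3 - 14*x^2 + 24*x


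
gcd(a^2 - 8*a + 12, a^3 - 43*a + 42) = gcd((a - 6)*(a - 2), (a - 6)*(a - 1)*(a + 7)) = a - 6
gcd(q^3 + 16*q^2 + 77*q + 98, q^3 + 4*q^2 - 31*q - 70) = q^2 + 9*q + 14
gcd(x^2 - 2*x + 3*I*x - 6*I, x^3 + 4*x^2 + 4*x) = 1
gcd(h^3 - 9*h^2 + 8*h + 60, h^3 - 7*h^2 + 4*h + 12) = h - 6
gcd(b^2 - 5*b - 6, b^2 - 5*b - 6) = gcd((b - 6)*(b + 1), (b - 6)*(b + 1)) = b^2 - 5*b - 6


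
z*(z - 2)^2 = z^3 - 4*z^2 + 4*z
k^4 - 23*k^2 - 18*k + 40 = (k - 5)*(k - 1)*(k + 2)*(k + 4)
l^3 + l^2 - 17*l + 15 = (l - 3)*(l - 1)*(l + 5)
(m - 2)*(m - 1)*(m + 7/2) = m^3 + m^2/2 - 17*m/2 + 7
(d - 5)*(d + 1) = d^2 - 4*d - 5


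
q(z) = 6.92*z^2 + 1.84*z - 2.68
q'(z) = 13.84*z + 1.84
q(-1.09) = 3.54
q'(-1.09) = -13.25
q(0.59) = 0.81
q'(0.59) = 10.01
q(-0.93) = 1.59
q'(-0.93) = -11.03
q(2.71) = 53.13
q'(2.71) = 39.35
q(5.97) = 254.94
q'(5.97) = 84.46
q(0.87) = 4.16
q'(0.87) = 13.88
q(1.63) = 18.70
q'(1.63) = 24.40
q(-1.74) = 15.07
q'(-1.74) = -22.24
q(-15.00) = 1526.72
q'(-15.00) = -205.76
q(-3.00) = 54.08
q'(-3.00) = -39.68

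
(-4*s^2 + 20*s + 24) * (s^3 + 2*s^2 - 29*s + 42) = -4*s^5 + 12*s^4 + 180*s^3 - 700*s^2 + 144*s + 1008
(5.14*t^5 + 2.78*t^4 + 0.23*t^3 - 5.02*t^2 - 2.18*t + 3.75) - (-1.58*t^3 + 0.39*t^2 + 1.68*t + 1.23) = 5.14*t^5 + 2.78*t^4 + 1.81*t^3 - 5.41*t^2 - 3.86*t + 2.52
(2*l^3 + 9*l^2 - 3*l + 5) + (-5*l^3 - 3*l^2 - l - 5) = -3*l^3 + 6*l^2 - 4*l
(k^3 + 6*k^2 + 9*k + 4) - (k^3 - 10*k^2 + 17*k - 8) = 16*k^2 - 8*k + 12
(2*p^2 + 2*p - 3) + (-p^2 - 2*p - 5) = p^2 - 8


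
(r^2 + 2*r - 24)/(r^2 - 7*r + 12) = (r + 6)/(r - 3)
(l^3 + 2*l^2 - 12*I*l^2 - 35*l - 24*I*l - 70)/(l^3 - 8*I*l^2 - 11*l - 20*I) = (l^2 + l*(2 - 7*I) - 14*I)/(l^2 - 3*I*l + 4)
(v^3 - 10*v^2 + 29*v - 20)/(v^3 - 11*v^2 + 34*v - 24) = (v - 5)/(v - 6)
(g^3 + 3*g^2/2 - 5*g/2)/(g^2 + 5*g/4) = 2*(2*g^2 + 3*g - 5)/(4*g + 5)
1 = 1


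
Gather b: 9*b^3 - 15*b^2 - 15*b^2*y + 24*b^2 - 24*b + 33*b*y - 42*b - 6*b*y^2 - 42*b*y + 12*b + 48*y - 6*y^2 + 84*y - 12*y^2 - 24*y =9*b^3 + b^2*(9 - 15*y) + b*(-6*y^2 - 9*y - 54) - 18*y^2 + 108*y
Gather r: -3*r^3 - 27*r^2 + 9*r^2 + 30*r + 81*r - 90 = -3*r^3 - 18*r^2 + 111*r - 90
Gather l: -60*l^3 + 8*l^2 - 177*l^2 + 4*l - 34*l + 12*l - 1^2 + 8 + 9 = -60*l^3 - 169*l^2 - 18*l + 16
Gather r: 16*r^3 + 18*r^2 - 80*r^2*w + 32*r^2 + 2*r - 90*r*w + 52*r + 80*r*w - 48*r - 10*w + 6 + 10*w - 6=16*r^3 + r^2*(50 - 80*w) + r*(6 - 10*w)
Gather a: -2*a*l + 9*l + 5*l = -2*a*l + 14*l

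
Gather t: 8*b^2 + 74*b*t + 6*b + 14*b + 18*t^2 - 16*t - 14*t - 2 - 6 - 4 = 8*b^2 + 20*b + 18*t^2 + t*(74*b - 30) - 12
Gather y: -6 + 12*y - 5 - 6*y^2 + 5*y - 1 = -6*y^2 + 17*y - 12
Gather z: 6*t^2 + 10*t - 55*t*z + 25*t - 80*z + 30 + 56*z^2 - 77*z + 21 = 6*t^2 + 35*t + 56*z^2 + z*(-55*t - 157) + 51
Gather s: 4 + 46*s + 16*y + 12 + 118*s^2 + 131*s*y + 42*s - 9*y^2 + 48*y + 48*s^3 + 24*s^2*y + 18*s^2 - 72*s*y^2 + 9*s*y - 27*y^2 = 48*s^3 + s^2*(24*y + 136) + s*(-72*y^2 + 140*y + 88) - 36*y^2 + 64*y + 16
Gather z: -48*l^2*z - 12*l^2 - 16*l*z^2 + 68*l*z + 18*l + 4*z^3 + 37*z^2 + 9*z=-12*l^2 + 18*l + 4*z^3 + z^2*(37 - 16*l) + z*(-48*l^2 + 68*l + 9)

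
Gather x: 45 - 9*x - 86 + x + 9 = -8*x - 32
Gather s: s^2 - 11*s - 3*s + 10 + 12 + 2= s^2 - 14*s + 24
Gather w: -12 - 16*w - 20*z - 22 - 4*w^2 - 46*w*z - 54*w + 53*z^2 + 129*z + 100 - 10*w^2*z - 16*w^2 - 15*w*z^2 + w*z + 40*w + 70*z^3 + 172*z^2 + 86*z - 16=w^2*(-10*z - 20) + w*(-15*z^2 - 45*z - 30) + 70*z^3 + 225*z^2 + 195*z + 50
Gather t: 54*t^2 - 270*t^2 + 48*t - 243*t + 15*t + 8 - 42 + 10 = -216*t^2 - 180*t - 24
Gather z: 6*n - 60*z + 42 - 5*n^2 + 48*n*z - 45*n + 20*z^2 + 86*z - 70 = -5*n^2 - 39*n + 20*z^2 + z*(48*n + 26) - 28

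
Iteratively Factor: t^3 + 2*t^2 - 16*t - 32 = (t - 4)*(t^2 + 6*t + 8) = (t - 4)*(t + 4)*(t + 2)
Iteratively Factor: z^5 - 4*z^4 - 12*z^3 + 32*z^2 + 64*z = (z + 2)*(z^4 - 6*z^3 + 32*z) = (z + 2)^2*(z^3 - 8*z^2 + 16*z) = (z - 4)*(z + 2)^2*(z^2 - 4*z) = z*(z - 4)*(z + 2)^2*(z - 4)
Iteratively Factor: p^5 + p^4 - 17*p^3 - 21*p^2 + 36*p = (p + 3)*(p^4 - 2*p^3 - 11*p^2 + 12*p) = (p - 1)*(p + 3)*(p^3 - p^2 - 12*p) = p*(p - 1)*(p + 3)*(p^2 - p - 12) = p*(p - 4)*(p - 1)*(p + 3)*(p + 3)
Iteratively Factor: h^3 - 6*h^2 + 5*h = (h - 1)*(h^2 - 5*h) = (h - 5)*(h - 1)*(h)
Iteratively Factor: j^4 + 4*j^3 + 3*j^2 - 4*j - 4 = (j - 1)*(j^3 + 5*j^2 + 8*j + 4) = (j - 1)*(j + 2)*(j^2 + 3*j + 2) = (j - 1)*(j + 2)^2*(j + 1)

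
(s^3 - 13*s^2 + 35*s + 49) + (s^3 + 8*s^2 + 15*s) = 2*s^3 - 5*s^2 + 50*s + 49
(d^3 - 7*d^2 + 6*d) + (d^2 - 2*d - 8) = d^3 - 6*d^2 + 4*d - 8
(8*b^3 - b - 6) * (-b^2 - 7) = -8*b^5 - 55*b^3 + 6*b^2 + 7*b + 42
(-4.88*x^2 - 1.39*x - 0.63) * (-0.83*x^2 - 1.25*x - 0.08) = 4.0504*x^4 + 7.2537*x^3 + 2.6508*x^2 + 0.8987*x + 0.0504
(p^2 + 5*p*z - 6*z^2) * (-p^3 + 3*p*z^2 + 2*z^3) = -p^5 - 5*p^4*z + 9*p^3*z^2 + 17*p^2*z^3 - 8*p*z^4 - 12*z^5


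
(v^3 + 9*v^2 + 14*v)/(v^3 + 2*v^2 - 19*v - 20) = v*(v^2 + 9*v + 14)/(v^3 + 2*v^2 - 19*v - 20)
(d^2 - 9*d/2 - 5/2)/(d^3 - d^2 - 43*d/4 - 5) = 2*(d - 5)/(2*d^2 - 3*d - 20)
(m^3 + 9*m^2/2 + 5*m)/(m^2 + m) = (m^2 + 9*m/2 + 5)/(m + 1)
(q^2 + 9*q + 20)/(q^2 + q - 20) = (q + 4)/(q - 4)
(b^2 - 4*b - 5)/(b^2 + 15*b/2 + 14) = 2*(b^2 - 4*b - 5)/(2*b^2 + 15*b + 28)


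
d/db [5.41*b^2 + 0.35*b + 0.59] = 10.82*b + 0.35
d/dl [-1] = 0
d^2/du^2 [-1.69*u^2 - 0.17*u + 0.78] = -3.38000000000000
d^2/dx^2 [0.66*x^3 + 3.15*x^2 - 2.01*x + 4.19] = 3.96*x + 6.3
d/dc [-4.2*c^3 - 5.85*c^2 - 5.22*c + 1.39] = -12.6*c^2 - 11.7*c - 5.22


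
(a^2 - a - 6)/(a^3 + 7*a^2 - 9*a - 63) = (a + 2)/(a^2 + 10*a + 21)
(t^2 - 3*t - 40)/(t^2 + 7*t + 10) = (t - 8)/(t + 2)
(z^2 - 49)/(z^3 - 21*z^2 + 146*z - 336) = (z + 7)/(z^2 - 14*z + 48)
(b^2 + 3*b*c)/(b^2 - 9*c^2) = b/(b - 3*c)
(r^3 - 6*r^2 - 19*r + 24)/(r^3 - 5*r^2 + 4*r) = (r^2 - 5*r - 24)/(r*(r - 4))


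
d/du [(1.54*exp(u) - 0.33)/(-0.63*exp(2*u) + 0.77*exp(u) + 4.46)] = (0.9702*exp(2*u) - 0.4158*exp(u) + 7.1225)*exp(u)/(0.3969*exp(4*u) - 0.9702*exp(3*u) - 5.0267*exp(2*u) + 6.8684*exp(u) + 19.8916)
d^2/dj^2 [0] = 0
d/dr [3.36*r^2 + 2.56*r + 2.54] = 6.72*r + 2.56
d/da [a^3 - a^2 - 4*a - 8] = 3*a^2 - 2*a - 4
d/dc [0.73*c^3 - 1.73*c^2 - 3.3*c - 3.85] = 2.19*c^2 - 3.46*c - 3.3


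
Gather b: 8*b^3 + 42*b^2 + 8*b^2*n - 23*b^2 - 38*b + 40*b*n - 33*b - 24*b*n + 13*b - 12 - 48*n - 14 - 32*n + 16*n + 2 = 8*b^3 + b^2*(8*n + 19) + b*(16*n - 58) - 64*n - 24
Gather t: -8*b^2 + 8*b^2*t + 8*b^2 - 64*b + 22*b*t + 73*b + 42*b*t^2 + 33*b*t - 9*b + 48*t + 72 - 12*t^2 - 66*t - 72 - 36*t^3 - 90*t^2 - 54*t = -36*t^3 + t^2*(42*b - 102) + t*(8*b^2 + 55*b - 72)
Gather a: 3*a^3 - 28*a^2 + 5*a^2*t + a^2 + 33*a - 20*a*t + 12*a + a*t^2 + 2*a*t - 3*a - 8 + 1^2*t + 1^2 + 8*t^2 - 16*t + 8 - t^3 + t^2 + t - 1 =3*a^3 + a^2*(5*t - 27) + a*(t^2 - 18*t + 42) - t^3 + 9*t^2 - 14*t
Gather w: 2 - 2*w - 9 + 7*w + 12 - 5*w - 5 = 0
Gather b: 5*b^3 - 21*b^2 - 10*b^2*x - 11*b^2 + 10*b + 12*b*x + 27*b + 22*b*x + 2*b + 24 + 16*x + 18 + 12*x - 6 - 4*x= 5*b^3 + b^2*(-10*x - 32) + b*(34*x + 39) + 24*x + 36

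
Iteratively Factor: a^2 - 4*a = (a - 4)*(a)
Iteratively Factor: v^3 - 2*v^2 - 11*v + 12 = (v + 3)*(v^2 - 5*v + 4) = (v - 1)*(v + 3)*(v - 4)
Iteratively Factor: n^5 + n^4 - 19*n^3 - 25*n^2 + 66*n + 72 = (n - 4)*(n^4 + 5*n^3 + n^2 - 21*n - 18) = (n - 4)*(n + 1)*(n^3 + 4*n^2 - 3*n - 18) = (n - 4)*(n + 1)*(n + 3)*(n^2 + n - 6) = (n - 4)*(n - 2)*(n + 1)*(n + 3)*(n + 3)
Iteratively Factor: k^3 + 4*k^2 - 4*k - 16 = (k + 4)*(k^2 - 4) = (k - 2)*(k + 4)*(k + 2)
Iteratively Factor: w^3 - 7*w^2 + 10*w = (w - 5)*(w^2 - 2*w) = w*(w - 5)*(w - 2)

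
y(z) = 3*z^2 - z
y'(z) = 6*z - 1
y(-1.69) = 10.26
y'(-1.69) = -11.14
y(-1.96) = 13.48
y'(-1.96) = -12.76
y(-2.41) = 19.83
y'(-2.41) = -15.46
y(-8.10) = 204.93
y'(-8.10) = -49.60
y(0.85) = 1.32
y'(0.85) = 4.10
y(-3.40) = 38.08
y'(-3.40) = -21.40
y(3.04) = 24.68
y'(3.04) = 17.24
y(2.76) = 20.09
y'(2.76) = 15.56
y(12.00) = 420.00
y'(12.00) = 71.00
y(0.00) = 0.00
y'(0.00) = -1.00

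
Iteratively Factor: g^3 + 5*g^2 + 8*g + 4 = (g + 1)*(g^2 + 4*g + 4) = (g + 1)*(g + 2)*(g + 2)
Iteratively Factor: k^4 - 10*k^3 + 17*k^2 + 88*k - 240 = (k + 3)*(k^3 - 13*k^2 + 56*k - 80) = (k - 5)*(k + 3)*(k^2 - 8*k + 16) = (k - 5)*(k - 4)*(k + 3)*(k - 4)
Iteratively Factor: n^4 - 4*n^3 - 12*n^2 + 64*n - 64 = (n - 4)*(n^3 - 12*n + 16) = (n - 4)*(n + 4)*(n^2 - 4*n + 4) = (n - 4)*(n - 2)*(n + 4)*(n - 2)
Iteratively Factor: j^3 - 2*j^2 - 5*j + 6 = (j + 2)*(j^2 - 4*j + 3) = (j - 3)*(j + 2)*(j - 1)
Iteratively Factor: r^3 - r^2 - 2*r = (r + 1)*(r^2 - 2*r) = r*(r + 1)*(r - 2)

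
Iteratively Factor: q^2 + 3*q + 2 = (q + 2)*(q + 1)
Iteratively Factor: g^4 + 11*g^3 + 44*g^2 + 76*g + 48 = (g + 3)*(g^3 + 8*g^2 + 20*g + 16) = (g + 3)*(g + 4)*(g^2 + 4*g + 4) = (g + 2)*(g + 3)*(g + 4)*(g + 2)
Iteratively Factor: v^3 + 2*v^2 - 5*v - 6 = (v + 3)*(v^2 - v - 2) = (v - 2)*(v + 3)*(v + 1)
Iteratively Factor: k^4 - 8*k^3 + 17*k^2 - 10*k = (k - 1)*(k^3 - 7*k^2 + 10*k) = (k - 5)*(k - 1)*(k^2 - 2*k) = (k - 5)*(k - 2)*(k - 1)*(k)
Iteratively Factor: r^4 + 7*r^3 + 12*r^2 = (r + 4)*(r^3 + 3*r^2) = r*(r + 4)*(r^2 + 3*r) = r^2*(r + 4)*(r + 3)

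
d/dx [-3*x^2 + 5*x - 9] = 5 - 6*x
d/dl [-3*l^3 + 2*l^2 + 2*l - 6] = -9*l^2 + 4*l + 2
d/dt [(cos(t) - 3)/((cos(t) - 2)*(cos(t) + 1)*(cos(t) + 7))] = (-69*cos(t) - 3*cos(2*t) + cos(3*t) + 79)*sin(t)/(2*(cos(t) - 2)^2*(cos(t) + 1)^2*(cos(t) + 7)^2)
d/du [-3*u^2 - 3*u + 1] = -6*u - 3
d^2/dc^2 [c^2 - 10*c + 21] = 2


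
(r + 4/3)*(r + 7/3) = r^2 + 11*r/3 + 28/9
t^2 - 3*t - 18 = (t - 6)*(t + 3)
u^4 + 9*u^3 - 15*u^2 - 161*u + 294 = (u - 3)*(u - 2)*(u + 7)^2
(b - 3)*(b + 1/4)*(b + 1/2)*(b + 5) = b^4 + 11*b^3/4 - 107*b^2/8 - 11*b - 15/8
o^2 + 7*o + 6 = (o + 1)*(o + 6)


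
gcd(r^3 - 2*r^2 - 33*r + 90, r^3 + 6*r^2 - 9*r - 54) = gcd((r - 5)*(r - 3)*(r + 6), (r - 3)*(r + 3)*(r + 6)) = r^2 + 3*r - 18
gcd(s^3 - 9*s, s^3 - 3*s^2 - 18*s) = s^2 + 3*s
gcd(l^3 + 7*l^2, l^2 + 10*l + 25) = 1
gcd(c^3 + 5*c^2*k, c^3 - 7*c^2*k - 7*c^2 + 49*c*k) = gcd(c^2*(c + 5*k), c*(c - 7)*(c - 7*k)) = c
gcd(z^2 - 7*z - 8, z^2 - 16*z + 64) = z - 8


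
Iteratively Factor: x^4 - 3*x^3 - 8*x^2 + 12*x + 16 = (x + 2)*(x^3 - 5*x^2 + 2*x + 8) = (x + 1)*(x + 2)*(x^2 - 6*x + 8) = (x - 4)*(x + 1)*(x + 2)*(x - 2)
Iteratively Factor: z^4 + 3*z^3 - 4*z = (z + 2)*(z^3 + z^2 - 2*z) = z*(z + 2)*(z^2 + z - 2) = z*(z + 2)^2*(z - 1)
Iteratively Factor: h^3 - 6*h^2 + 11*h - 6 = (h - 2)*(h^2 - 4*h + 3) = (h - 3)*(h - 2)*(h - 1)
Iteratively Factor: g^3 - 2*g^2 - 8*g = (g)*(g^2 - 2*g - 8) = g*(g - 4)*(g + 2)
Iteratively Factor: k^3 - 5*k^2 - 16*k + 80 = (k - 5)*(k^2 - 16) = (k - 5)*(k - 4)*(k + 4)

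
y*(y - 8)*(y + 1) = y^3 - 7*y^2 - 8*y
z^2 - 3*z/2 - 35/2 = (z - 5)*(z + 7/2)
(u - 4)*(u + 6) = u^2 + 2*u - 24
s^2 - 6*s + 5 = (s - 5)*(s - 1)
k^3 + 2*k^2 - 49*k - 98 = (k - 7)*(k + 2)*(k + 7)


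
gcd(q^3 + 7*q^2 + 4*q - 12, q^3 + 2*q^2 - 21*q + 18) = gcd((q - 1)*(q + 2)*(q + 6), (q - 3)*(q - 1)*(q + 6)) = q^2 + 5*q - 6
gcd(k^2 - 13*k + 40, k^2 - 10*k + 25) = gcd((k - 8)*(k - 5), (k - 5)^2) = k - 5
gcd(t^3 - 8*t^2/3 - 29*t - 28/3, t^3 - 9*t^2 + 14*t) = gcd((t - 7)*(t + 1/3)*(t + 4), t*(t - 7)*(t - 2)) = t - 7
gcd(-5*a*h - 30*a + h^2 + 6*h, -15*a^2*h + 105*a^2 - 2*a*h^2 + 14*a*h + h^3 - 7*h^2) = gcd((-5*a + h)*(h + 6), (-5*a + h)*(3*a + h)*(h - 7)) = 5*a - h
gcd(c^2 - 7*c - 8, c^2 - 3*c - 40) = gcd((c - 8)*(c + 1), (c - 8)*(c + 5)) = c - 8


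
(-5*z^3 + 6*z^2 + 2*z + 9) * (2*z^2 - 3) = -10*z^5 + 12*z^4 + 19*z^3 - 6*z - 27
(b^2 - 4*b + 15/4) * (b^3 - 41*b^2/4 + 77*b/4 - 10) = b^5 - 57*b^4/4 + 64*b^3 - 2007*b^2/16 + 1795*b/16 - 75/2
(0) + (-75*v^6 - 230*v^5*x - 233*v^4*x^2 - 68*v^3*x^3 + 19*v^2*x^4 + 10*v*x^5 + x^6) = -75*v^6 - 230*v^5*x - 233*v^4*x^2 - 68*v^3*x^3 + 19*v^2*x^4 + 10*v*x^5 + x^6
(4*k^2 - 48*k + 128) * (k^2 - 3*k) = 4*k^4 - 60*k^3 + 272*k^2 - 384*k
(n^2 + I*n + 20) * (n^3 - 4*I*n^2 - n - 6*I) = n^5 - 3*I*n^4 + 23*n^3 - 87*I*n^2 - 14*n - 120*I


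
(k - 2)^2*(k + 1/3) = k^3 - 11*k^2/3 + 8*k/3 + 4/3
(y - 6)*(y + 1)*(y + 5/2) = y^3 - 5*y^2/2 - 37*y/2 - 15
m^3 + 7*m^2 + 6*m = m*(m + 1)*(m + 6)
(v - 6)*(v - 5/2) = v^2 - 17*v/2 + 15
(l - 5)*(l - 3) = l^2 - 8*l + 15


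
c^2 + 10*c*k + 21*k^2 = (c + 3*k)*(c + 7*k)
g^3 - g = g*(g - 1)*(g + 1)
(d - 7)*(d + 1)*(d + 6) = d^3 - 43*d - 42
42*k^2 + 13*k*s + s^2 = (6*k + s)*(7*k + s)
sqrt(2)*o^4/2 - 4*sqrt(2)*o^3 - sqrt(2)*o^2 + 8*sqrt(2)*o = o*(o - 8)*(o - sqrt(2))*(sqrt(2)*o/2 + 1)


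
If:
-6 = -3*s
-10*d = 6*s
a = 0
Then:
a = 0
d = -6/5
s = 2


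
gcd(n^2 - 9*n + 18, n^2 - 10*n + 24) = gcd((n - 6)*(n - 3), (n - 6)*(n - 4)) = n - 6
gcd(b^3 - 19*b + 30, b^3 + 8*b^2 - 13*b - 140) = b + 5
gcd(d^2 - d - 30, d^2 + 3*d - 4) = 1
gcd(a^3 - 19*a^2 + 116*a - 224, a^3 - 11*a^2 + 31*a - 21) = a - 7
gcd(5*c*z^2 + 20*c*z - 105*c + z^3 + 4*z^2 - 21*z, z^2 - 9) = z - 3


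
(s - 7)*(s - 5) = s^2 - 12*s + 35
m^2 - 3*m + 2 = (m - 2)*(m - 1)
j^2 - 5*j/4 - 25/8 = (j - 5/2)*(j + 5/4)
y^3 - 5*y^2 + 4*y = y*(y - 4)*(y - 1)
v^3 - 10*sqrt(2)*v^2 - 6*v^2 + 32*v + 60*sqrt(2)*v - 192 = (v - 6)*(v - 8*sqrt(2))*(v - 2*sqrt(2))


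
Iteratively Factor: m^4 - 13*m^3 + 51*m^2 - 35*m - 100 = (m - 4)*(m^3 - 9*m^2 + 15*m + 25) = (m - 4)*(m + 1)*(m^2 - 10*m + 25) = (m - 5)*(m - 4)*(m + 1)*(m - 5)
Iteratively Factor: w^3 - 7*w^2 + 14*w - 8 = (w - 4)*(w^2 - 3*w + 2) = (w - 4)*(w - 1)*(w - 2)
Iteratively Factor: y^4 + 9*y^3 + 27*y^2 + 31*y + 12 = (y + 1)*(y^3 + 8*y^2 + 19*y + 12) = (y + 1)^2*(y^2 + 7*y + 12) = (y + 1)^2*(y + 3)*(y + 4)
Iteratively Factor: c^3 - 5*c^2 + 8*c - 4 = (c - 2)*(c^2 - 3*c + 2) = (c - 2)*(c - 1)*(c - 2)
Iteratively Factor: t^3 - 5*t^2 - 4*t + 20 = (t - 5)*(t^2 - 4) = (t - 5)*(t - 2)*(t + 2)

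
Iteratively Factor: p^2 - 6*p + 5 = (p - 1)*(p - 5)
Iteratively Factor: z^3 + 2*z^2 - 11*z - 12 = (z + 1)*(z^2 + z - 12) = (z + 1)*(z + 4)*(z - 3)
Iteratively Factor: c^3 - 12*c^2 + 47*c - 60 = (c - 3)*(c^2 - 9*c + 20) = (c - 5)*(c - 3)*(c - 4)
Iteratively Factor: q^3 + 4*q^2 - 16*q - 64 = (q + 4)*(q^2 - 16) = (q - 4)*(q + 4)*(q + 4)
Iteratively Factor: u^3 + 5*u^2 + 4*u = (u + 4)*(u^2 + u) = u*(u + 4)*(u + 1)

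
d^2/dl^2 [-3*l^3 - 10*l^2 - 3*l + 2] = -18*l - 20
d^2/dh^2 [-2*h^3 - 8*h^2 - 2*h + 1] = -12*h - 16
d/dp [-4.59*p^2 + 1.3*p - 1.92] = 1.3 - 9.18*p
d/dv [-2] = 0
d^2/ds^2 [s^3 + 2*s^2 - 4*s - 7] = 6*s + 4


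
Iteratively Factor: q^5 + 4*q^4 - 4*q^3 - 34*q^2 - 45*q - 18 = (q + 3)*(q^4 + q^3 - 7*q^2 - 13*q - 6) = (q + 2)*(q + 3)*(q^3 - q^2 - 5*q - 3) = (q - 3)*(q + 2)*(q + 3)*(q^2 + 2*q + 1) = (q - 3)*(q + 1)*(q + 2)*(q + 3)*(q + 1)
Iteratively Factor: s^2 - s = (s - 1)*(s)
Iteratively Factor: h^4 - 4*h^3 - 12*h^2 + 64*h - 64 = (h + 4)*(h^3 - 8*h^2 + 20*h - 16) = (h - 4)*(h + 4)*(h^2 - 4*h + 4) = (h - 4)*(h - 2)*(h + 4)*(h - 2)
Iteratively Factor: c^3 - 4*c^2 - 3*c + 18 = (c - 3)*(c^2 - c - 6) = (c - 3)^2*(c + 2)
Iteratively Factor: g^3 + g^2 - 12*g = (g + 4)*(g^2 - 3*g) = (g - 3)*(g + 4)*(g)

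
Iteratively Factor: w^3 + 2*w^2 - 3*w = (w + 3)*(w^2 - w) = w*(w + 3)*(w - 1)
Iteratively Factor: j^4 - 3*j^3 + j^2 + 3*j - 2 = (j - 1)*(j^3 - 2*j^2 - j + 2) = (j - 1)*(j + 1)*(j^2 - 3*j + 2) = (j - 2)*(j - 1)*(j + 1)*(j - 1)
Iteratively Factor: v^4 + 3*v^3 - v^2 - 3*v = (v + 3)*(v^3 - v) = (v - 1)*(v + 3)*(v^2 + v) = v*(v - 1)*(v + 3)*(v + 1)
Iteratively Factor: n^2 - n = (n)*(n - 1)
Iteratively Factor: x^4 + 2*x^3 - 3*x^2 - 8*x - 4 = (x + 2)*(x^3 - 3*x - 2) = (x - 2)*(x + 2)*(x^2 + 2*x + 1) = (x - 2)*(x + 1)*(x + 2)*(x + 1)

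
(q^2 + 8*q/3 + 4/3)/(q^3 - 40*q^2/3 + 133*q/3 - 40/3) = (3*q^2 + 8*q + 4)/(3*q^3 - 40*q^2 + 133*q - 40)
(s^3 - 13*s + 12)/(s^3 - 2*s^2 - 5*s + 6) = (s + 4)/(s + 2)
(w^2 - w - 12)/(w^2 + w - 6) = (w - 4)/(w - 2)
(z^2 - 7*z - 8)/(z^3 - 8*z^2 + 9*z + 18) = (z - 8)/(z^2 - 9*z + 18)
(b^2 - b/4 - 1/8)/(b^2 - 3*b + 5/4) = (4*b + 1)/(2*(2*b - 5))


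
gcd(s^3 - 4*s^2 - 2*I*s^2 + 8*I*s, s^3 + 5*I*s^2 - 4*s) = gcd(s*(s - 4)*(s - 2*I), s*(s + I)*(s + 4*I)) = s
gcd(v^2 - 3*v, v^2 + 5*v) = v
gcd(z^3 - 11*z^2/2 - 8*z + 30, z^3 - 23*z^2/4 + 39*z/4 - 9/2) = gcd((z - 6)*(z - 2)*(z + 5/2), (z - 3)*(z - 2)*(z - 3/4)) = z - 2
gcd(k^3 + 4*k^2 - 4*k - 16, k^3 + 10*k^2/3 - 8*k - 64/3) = k^2 + 6*k + 8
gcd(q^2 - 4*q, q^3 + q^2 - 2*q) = q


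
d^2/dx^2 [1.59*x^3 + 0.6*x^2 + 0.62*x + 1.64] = 9.54*x + 1.2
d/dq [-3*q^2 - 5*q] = -6*q - 5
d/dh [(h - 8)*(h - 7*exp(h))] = h - (h - 8)*(7*exp(h) - 1) - 7*exp(h)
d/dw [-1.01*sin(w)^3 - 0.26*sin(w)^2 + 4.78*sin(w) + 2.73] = (-3.03*sin(w)^2 - 0.52*sin(w) + 4.78)*cos(w)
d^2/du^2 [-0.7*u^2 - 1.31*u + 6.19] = -1.40000000000000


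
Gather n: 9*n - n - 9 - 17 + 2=8*n - 24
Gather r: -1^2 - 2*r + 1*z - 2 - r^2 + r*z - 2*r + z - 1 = -r^2 + r*(z - 4) + 2*z - 4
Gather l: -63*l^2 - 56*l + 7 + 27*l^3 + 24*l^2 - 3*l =27*l^3 - 39*l^2 - 59*l + 7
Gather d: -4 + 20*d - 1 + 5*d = 25*d - 5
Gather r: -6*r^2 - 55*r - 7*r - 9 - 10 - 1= -6*r^2 - 62*r - 20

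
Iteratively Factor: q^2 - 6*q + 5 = (q - 5)*(q - 1)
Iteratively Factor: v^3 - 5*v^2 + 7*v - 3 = (v - 1)*(v^2 - 4*v + 3) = (v - 3)*(v - 1)*(v - 1)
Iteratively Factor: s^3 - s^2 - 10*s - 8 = (s + 1)*(s^2 - 2*s - 8) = (s + 1)*(s + 2)*(s - 4)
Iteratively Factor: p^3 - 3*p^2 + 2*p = (p - 1)*(p^2 - 2*p) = (p - 2)*(p - 1)*(p)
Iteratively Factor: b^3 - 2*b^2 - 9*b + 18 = (b - 3)*(b^2 + b - 6) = (b - 3)*(b + 3)*(b - 2)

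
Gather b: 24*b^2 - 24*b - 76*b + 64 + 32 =24*b^2 - 100*b + 96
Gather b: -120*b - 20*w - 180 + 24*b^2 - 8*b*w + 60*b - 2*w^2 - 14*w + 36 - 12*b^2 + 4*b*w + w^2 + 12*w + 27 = 12*b^2 + b*(-4*w - 60) - w^2 - 22*w - 117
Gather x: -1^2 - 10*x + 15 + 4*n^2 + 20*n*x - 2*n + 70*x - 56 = 4*n^2 - 2*n + x*(20*n + 60) - 42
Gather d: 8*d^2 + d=8*d^2 + d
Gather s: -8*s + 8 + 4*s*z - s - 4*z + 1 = s*(4*z - 9) - 4*z + 9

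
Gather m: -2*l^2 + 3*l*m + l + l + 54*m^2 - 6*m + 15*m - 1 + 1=-2*l^2 + 2*l + 54*m^2 + m*(3*l + 9)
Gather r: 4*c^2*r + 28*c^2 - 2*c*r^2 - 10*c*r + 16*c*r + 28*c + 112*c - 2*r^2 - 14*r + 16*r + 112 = 28*c^2 + 140*c + r^2*(-2*c - 2) + r*(4*c^2 + 6*c + 2) + 112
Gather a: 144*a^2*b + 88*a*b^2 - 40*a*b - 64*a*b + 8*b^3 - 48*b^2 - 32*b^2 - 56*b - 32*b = 144*a^2*b + a*(88*b^2 - 104*b) + 8*b^3 - 80*b^2 - 88*b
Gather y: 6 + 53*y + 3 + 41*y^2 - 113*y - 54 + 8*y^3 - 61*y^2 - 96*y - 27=8*y^3 - 20*y^2 - 156*y - 72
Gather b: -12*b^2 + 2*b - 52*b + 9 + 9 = -12*b^2 - 50*b + 18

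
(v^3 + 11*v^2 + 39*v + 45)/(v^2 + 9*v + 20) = (v^2 + 6*v + 9)/(v + 4)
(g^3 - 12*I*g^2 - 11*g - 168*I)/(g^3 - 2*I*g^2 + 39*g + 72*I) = (g - 7*I)/(g + 3*I)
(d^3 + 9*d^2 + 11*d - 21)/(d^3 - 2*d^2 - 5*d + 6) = (d^2 + 10*d + 21)/(d^2 - d - 6)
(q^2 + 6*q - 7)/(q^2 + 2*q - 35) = (q - 1)/(q - 5)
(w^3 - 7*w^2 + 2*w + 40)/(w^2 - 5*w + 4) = (w^2 - 3*w - 10)/(w - 1)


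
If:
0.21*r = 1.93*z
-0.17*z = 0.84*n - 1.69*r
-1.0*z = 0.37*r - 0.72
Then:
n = 2.99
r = 1.50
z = 0.16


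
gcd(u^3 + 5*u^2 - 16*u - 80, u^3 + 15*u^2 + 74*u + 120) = u^2 + 9*u + 20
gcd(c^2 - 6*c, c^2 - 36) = c - 6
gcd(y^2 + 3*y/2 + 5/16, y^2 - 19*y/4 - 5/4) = y + 1/4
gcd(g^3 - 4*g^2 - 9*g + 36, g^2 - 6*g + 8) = g - 4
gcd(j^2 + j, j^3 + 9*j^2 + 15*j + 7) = j + 1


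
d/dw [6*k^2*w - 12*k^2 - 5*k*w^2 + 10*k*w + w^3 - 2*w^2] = 6*k^2 - 10*k*w + 10*k + 3*w^2 - 4*w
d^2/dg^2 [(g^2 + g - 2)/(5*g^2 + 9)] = 2*(25*g^3 - 285*g^2 - 135*g + 171)/(125*g^6 + 675*g^4 + 1215*g^2 + 729)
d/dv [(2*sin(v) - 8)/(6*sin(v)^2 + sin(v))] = 4*(-3*cos(v) + 24/tan(v) + 2*cos(v)/sin(v)^2)/(6*sin(v) + 1)^2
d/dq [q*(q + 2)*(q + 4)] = 3*q^2 + 12*q + 8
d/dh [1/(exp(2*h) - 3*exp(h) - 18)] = (3 - 2*exp(h))*exp(h)/(-exp(2*h) + 3*exp(h) + 18)^2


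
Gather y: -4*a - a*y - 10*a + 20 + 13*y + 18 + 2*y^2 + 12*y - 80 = -14*a + 2*y^2 + y*(25 - a) - 42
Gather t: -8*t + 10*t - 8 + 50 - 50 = 2*t - 8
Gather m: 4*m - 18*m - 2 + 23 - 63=-14*m - 42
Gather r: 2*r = 2*r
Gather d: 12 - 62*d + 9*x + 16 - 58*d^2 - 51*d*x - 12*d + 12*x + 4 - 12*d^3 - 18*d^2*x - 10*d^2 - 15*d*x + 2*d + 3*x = -12*d^3 + d^2*(-18*x - 68) + d*(-66*x - 72) + 24*x + 32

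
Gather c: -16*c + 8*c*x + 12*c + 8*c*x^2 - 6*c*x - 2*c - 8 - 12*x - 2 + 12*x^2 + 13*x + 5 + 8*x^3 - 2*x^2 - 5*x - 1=c*(8*x^2 + 2*x - 6) + 8*x^3 + 10*x^2 - 4*x - 6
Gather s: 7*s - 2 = 7*s - 2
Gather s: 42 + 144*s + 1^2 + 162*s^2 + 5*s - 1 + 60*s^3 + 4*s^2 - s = 60*s^3 + 166*s^2 + 148*s + 42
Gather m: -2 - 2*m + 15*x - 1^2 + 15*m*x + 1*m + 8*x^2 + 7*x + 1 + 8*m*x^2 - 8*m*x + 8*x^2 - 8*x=m*(8*x^2 + 7*x - 1) + 16*x^2 + 14*x - 2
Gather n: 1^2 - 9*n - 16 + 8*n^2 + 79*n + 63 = 8*n^2 + 70*n + 48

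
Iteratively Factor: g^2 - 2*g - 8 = (g + 2)*(g - 4)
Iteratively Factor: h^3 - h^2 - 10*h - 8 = (h - 4)*(h^2 + 3*h + 2) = (h - 4)*(h + 2)*(h + 1)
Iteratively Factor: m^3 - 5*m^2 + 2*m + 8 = (m + 1)*(m^2 - 6*m + 8) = (m - 2)*(m + 1)*(m - 4)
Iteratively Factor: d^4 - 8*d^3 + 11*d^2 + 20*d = (d)*(d^3 - 8*d^2 + 11*d + 20) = d*(d + 1)*(d^2 - 9*d + 20) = d*(d - 5)*(d + 1)*(d - 4)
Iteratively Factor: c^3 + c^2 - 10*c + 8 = (c - 2)*(c^2 + 3*c - 4) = (c - 2)*(c - 1)*(c + 4)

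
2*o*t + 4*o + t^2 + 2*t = (2*o + t)*(t + 2)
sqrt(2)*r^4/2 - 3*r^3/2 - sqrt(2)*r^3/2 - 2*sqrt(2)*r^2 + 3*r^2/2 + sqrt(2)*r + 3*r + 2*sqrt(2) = (r - 2)*(r + 1)*(r - 2*sqrt(2))*(sqrt(2)*r/2 + 1/2)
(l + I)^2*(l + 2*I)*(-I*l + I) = -I*l^4 + 4*l^3 + I*l^3 - 4*l^2 + 5*I*l^2 - 2*l - 5*I*l + 2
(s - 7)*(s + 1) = s^2 - 6*s - 7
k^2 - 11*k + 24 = (k - 8)*(k - 3)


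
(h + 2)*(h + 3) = h^2 + 5*h + 6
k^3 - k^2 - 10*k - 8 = (k - 4)*(k + 1)*(k + 2)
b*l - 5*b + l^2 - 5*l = (b + l)*(l - 5)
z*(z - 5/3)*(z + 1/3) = z^3 - 4*z^2/3 - 5*z/9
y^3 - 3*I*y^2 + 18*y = y*(y - 6*I)*(y + 3*I)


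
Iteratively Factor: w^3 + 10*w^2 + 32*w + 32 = (w + 2)*(w^2 + 8*w + 16) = (w + 2)*(w + 4)*(w + 4)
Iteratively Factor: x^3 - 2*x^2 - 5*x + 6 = (x - 3)*(x^2 + x - 2) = (x - 3)*(x + 2)*(x - 1)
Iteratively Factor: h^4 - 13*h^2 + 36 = (h - 2)*(h^3 + 2*h^2 - 9*h - 18) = (h - 2)*(h + 2)*(h^2 - 9) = (h - 3)*(h - 2)*(h + 2)*(h + 3)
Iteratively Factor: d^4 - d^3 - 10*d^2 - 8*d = (d - 4)*(d^3 + 3*d^2 + 2*d) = d*(d - 4)*(d^2 + 3*d + 2) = d*(d - 4)*(d + 2)*(d + 1)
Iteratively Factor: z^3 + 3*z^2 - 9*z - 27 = (z - 3)*(z^2 + 6*z + 9) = (z - 3)*(z + 3)*(z + 3)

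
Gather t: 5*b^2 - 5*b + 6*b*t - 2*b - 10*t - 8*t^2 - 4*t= 5*b^2 - 7*b - 8*t^2 + t*(6*b - 14)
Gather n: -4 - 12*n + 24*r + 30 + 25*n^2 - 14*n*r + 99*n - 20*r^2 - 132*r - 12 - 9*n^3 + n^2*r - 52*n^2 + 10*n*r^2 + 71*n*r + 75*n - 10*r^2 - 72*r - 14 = -9*n^3 + n^2*(r - 27) + n*(10*r^2 + 57*r + 162) - 30*r^2 - 180*r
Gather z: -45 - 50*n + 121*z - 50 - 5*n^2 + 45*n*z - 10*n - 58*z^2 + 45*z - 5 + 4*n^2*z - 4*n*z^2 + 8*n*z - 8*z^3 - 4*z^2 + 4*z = -5*n^2 - 60*n - 8*z^3 + z^2*(-4*n - 62) + z*(4*n^2 + 53*n + 170) - 100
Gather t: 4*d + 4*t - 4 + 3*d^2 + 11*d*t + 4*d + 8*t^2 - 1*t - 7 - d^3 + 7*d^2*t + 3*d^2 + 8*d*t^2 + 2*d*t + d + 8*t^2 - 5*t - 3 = -d^3 + 6*d^2 + 9*d + t^2*(8*d + 16) + t*(7*d^2 + 13*d - 2) - 14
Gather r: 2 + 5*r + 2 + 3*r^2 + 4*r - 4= 3*r^2 + 9*r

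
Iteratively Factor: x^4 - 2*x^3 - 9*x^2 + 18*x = (x - 3)*(x^3 + x^2 - 6*x) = x*(x - 3)*(x^2 + x - 6) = x*(x - 3)*(x + 3)*(x - 2)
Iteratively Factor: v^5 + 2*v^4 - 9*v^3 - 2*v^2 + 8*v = (v)*(v^4 + 2*v^3 - 9*v^2 - 2*v + 8) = v*(v - 2)*(v^3 + 4*v^2 - v - 4) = v*(v - 2)*(v - 1)*(v^2 + 5*v + 4) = v*(v - 2)*(v - 1)*(v + 1)*(v + 4)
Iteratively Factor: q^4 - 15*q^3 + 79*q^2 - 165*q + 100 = (q - 5)*(q^3 - 10*q^2 + 29*q - 20) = (q - 5)^2*(q^2 - 5*q + 4) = (q - 5)^2*(q - 4)*(q - 1)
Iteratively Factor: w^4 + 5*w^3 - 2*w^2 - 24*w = (w - 2)*(w^3 + 7*w^2 + 12*w) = (w - 2)*(w + 3)*(w^2 + 4*w) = (w - 2)*(w + 3)*(w + 4)*(w)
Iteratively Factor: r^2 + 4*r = (r)*(r + 4)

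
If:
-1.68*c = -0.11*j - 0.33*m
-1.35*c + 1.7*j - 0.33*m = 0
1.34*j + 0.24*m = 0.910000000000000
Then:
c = 0.27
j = 0.46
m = 1.24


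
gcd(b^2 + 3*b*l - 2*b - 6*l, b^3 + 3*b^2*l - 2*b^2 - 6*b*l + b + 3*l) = b + 3*l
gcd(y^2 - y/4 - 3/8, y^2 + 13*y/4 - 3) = y - 3/4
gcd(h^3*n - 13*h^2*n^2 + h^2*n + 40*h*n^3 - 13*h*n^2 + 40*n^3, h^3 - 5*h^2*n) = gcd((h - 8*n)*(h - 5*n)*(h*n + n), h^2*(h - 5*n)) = h - 5*n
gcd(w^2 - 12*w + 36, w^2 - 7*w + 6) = w - 6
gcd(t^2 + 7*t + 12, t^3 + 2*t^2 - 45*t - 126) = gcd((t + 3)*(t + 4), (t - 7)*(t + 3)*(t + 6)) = t + 3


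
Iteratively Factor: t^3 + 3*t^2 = (t)*(t^2 + 3*t) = t^2*(t + 3)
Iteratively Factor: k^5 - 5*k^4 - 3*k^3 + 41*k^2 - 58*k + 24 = (k - 2)*(k^4 - 3*k^3 - 9*k^2 + 23*k - 12) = (k - 2)*(k - 1)*(k^3 - 2*k^2 - 11*k + 12) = (k - 2)*(k - 1)*(k + 3)*(k^2 - 5*k + 4) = (k - 4)*(k - 2)*(k - 1)*(k + 3)*(k - 1)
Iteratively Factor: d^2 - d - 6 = (d + 2)*(d - 3)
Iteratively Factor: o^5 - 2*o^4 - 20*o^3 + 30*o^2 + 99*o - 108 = (o + 3)*(o^4 - 5*o^3 - 5*o^2 + 45*o - 36) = (o - 3)*(o + 3)*(o^3 - 2*o^2 - 11*o + 12) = (o - 3)*(o + 3)^2*(o^2 - 5*o + 4) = (o - 3)*(o - 1)*(o + 3)^2*(o - 4)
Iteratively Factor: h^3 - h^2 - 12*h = (h - 4)*(h^2 + 3*h) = h*(h - 4)*(h + 3)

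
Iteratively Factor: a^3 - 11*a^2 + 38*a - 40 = (a - 2)*(a^2 - 9*a + 20) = (a - 5)*(a - 2)*(a - 4)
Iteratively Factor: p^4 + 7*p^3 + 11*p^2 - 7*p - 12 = (p + 3)*(p^3 + 4*p^2 - p - 4) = (p + 1)*(p + 3)*(p^2 + 3*p - 4) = (p + 1)*(p + 3)*(p + 4)*(p - 1)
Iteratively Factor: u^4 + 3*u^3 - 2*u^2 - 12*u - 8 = (u + 2)*(u^3 + u^2 - 4*u - 4) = (u + 2)^2*(u^2 - u - 2) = (u - 2)*(u + 2)^2*(u + 1)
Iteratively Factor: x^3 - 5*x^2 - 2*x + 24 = (x - 4)*(x^2 - x - 6) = (x - 4)*(x - 3)*(x + 2)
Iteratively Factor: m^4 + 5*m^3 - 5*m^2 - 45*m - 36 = (m - 3)*(m^3 + 8*m^2 + 19*m + 12) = (m - 3)*(m + 3)*(m^2 + 5*m + 4) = (m - 3)*(m + 3)*(m + 4)*(m + 1)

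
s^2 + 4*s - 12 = (s - 2)*(s + 6)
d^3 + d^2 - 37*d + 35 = (d - 5)*(d - 1)*(d + 7)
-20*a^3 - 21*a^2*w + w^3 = (-5*a + w)*(a + w)*(4*a + w)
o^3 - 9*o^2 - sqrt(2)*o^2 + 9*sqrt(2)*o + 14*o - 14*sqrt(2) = (o - 7)*(o - 2)*(o - sqrt(2))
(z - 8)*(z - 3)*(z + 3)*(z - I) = z^4 - 8*z^3 - I*z^3 - 9*z^2 + 8*I*z^2 + 72*z + 9*I*z - 72*I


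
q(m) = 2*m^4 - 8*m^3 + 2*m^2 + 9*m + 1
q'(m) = 8*m^3 - 24*m^2 + 4*m + 9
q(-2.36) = 158.09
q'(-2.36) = -239.26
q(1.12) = 5.50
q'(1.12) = -5.39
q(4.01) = 70.54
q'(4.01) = 154.97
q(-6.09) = 4578.35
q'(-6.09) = -2712.41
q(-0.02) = 0.82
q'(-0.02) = 8.91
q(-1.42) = 23.29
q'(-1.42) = -67.98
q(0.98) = 6.06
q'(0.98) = -2.60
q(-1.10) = 7.10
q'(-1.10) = -35.09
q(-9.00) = 19036.00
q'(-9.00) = -7803.00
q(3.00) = -8.00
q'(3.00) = 21.00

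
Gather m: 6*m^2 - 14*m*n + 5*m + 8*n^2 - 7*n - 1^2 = 6*m^2 + m*(5 - 14*n) + 8*n^2 - 7*n - 1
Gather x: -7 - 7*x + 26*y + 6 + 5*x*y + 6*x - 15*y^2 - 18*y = x*(5*y - 1) - 15*y^2 + 8*y - 1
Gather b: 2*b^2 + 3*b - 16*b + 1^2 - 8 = 2*b^2 - 13*b - 7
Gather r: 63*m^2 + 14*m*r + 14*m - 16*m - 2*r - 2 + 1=63*m^2 - 2*m + r*(14*m - 2) - 1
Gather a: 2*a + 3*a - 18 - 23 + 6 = 5*a - 35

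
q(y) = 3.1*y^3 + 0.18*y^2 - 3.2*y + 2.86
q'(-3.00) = 79.42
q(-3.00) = -69.62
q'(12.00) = 1340.32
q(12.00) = 5347.18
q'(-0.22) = -2.83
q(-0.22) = 3.54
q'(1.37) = 14.75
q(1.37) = 6.79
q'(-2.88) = 72.90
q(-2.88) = -60.48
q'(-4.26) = 164.04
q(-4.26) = -219.90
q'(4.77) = 210.12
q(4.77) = 328.14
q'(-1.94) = 31.10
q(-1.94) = -12.89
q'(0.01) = -3.20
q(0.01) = 2.83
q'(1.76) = 26.24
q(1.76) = 14.69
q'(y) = 9.3*y^2 + 0.36*y - 3.2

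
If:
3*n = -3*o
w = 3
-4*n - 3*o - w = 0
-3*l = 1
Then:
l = -1/3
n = -3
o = 3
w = 3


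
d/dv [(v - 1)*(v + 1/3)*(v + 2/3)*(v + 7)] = 4*v^3 + 21*v^2 - 14*v/9 - 17/3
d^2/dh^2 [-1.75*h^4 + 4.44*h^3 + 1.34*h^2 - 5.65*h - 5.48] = -21.0*h^2 + 26.64*h + 2.68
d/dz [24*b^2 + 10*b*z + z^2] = 10*b + 2*z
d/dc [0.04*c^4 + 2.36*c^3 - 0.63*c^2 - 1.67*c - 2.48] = 0.16*c^3 + 7.08*c^2 - 1.26*c - 1.67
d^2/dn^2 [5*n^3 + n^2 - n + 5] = 30*n + 2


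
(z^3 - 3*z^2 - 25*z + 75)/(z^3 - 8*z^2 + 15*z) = (z + 5)/z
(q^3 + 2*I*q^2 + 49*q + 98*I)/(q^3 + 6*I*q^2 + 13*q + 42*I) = (q - 7*I)/(q - 3*I)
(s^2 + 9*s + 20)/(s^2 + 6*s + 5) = (s + 4)/(s + 1)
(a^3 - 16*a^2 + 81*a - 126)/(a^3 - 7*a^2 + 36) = (a - 7)/(a + 2)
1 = 1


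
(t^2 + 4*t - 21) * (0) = 0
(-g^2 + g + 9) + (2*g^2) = g^2 + g + 9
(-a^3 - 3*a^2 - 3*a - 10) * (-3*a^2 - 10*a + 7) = 3*a^5 + 19*a^4 + 32*a^3 + 39*a^2 + 79*a - 70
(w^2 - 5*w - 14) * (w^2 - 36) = w^4 - 5*w^3 - 50*w^2 + 180*w + 504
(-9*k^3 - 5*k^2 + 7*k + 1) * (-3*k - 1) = 27*k^4 + 24*k^3 - 16*k^2 - 10*k - 1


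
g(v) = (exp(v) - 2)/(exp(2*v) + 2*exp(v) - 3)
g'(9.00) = 0.00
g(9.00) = 0.00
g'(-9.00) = 0.00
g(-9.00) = 0.67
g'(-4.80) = 0.00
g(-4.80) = 0.67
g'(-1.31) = 0.09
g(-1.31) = 0.72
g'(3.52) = -0.02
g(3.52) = 0.03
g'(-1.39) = 0.08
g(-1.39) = 0.72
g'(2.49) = -0.04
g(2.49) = 0.06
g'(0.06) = 69.34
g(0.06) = -3.74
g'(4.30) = -0.01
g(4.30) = 0.01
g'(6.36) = -0.00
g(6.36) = 0.00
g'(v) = (exp(v) - 2)*(-2*exp(2*v) - 2*exp(v))/(exp(2*v) + 2*exp(v) - 3)^2 + exp(v)/(exp(2*v) + 2*exp(v) - 3) = (-2*(exp(v) - 2)*(exp(v) + 1) + exp(2*v) + 2*exp(v) - 3)*exp(v)/(exp(2*v) + 2*exp(v) - 3)^2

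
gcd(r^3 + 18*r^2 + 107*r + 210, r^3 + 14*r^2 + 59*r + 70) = r^2 + 12*r + 35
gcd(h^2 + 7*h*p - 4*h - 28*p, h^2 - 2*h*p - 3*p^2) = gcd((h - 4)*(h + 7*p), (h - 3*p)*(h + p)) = 1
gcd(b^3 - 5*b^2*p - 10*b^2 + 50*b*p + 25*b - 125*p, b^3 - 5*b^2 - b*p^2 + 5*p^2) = b - 5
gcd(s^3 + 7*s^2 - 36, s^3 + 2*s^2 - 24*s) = s + 6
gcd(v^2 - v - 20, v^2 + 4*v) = v + 4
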